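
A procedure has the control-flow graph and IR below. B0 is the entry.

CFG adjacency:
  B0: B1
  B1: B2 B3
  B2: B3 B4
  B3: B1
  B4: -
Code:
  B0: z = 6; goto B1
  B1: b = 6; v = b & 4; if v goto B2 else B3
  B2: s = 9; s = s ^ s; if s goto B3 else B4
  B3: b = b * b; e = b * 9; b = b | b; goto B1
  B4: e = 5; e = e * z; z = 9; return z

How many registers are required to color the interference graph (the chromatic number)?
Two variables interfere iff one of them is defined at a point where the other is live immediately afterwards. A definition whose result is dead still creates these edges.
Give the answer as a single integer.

Block summaries:
  B0: {z} / ∅
  B1: {b,v} / ∅
  B2: {s} / ∅
  B3: {b,e} / {b}
  B4: {e,z} / {z}

Backward fixpoint:
  B0: in=∅ out={z}
  B1: in={z} out={b,z}
  B2: in={b,z} out={b,z}
  B3: in={b,z} out={z}
  B4: in={z} out=∅

Conflict graph:
  b — {e,s,v,z}
  e — {b,z}
  s — {b,z}
  v — {b,z}
  z — {b,e,s,v}

Chromatic number:
  {b,e,z} pairwise interfere (3-clique) ⇒ χ ≥ 3
  assign b→r0 e→r2 s→r2 v→r2 z→r1 — no edge inside a register ⇒ χ ≤ 3
  χ = 3

Answer: 3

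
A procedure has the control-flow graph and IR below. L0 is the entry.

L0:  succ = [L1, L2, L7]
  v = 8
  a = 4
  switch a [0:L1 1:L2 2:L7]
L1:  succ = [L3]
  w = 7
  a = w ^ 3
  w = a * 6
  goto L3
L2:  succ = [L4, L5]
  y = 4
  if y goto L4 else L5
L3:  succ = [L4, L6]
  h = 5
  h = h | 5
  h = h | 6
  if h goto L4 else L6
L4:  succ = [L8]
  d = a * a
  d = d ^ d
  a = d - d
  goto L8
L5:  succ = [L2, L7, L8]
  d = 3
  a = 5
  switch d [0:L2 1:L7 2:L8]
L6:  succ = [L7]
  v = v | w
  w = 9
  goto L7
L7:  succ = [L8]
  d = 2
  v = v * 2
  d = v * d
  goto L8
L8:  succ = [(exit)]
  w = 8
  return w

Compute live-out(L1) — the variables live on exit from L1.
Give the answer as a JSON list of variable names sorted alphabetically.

def/use:
  L0: {a,v} / ∅
  L1: {a,w} / ∅
  L2: {y} / ∅
  L3: {h} / ∅
  L4: {a,d} / {a}
  L5: {a,d} / ∅
  L6: {v,w} / {v,w}
  L7: {d,v} / {v}
  L8: {w} / ∅

Backward fixpoint:
  L0 li=∅ lo={a,v}
  L1 li={v} lo={a,v,w}
  L2 li={a,v} lo={a,v}
  L3 li={a,v,w} lo={a,v,w}
  L4 li={a} lo=∅
  L5 li={v} lo={a,v}
  L6 li={v,w} lo={v}
  L7 li={v} lo=∅
  L8 li=∅ lo=∅

live-out(L1) = ["a", "v", "w"]

Answer: ["a", "v", "w"]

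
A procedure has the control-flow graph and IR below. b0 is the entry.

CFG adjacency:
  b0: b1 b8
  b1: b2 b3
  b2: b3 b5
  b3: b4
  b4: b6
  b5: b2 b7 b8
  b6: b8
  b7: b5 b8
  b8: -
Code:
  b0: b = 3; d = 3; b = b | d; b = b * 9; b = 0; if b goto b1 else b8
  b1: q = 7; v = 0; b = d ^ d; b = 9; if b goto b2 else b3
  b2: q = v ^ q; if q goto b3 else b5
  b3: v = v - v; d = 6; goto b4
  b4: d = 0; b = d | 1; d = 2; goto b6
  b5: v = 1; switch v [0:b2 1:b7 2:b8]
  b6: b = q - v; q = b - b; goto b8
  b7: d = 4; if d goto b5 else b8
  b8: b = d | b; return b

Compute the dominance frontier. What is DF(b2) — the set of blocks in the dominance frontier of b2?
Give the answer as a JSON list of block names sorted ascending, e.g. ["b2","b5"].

Answer: ["b2", "b3", "b8"]

Derivation:
idom tree: b1←b0 b2←b1 b3←b1 b4←b3 b5←b2 b6←b4 b7←b5 b8←b0
Dom at joins:
  b2: preds {b1,b5}: {b0,b1} ∩ {b0,b1,b2,b5} = {b0,b1}; idom=b1
  b3: preds {b1,b2}: {b0,b1} ∩ {b0,b1,b2} = {b0,b1}; idom=b1
  b5: preds {b2,b7}: {b0,b1,b2} ∩ {b0,b1,b2,b5,b7} = {b0,b1,b2}; idom=b2
  b8: preds {b0,b5,b6,b7}: {b0} ∩ {b0,b1,b2,b5} ∩ {b0,b1,b3,b4,b6} ∩ {b0,b1,b2,b5,b7} = {b0}; idom=b0

DF walk-up:
  b2←b1: walk · to b1
  b2←b5: walk b5→b2 to b1
  b3←b1: walk · to b1
  b3←b2: walk b2 to b1
  b5←b2: walk · to b2
  b5←b7: walk b7→b5 to b2
  b8←b0: walk · to b0
  b8←b5: walk b5→b2→b1 to b0
  b8←b6: walk b6→b4→b3→b1 to b0
  b8←b7: walk b7→b5→b2→b1 to b0
  b0: DF=∅
  b1: DF={b8}
  b2: DF={b2,b3,b8}
  b3: DF={b8}
  b4: DF={b8}
  b5: DF={b2,b5,b8}
  b6: DF={b8}
  b7: DF={b5,b8}
  b8: DF=∅

DF(b2) = ["b2", "b3", "b8"]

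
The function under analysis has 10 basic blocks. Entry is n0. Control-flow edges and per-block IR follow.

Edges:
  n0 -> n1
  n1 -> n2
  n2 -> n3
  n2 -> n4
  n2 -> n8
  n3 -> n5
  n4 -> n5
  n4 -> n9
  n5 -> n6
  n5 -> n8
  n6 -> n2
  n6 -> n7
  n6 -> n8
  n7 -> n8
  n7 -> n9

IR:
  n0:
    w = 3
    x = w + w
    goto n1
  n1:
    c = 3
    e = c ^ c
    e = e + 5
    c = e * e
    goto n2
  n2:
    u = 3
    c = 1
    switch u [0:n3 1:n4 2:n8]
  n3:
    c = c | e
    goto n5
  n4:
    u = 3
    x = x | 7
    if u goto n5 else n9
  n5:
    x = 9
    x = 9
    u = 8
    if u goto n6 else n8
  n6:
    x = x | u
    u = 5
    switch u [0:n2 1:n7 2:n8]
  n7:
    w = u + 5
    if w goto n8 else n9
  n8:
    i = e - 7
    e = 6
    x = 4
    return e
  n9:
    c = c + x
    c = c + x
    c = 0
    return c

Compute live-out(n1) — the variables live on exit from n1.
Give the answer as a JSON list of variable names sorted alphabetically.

Block summaries:
  n0: def={w,x} ue=∅
  n1: def={c,e} ue=∅
  n2: def={c,u} ue=∅
  n3: def={c} ue={c,e}
  n4: def={u,x} ue={x}
  n5: def={u,x} ue=∅
  n6: def={u,x} ue={u,x}
  n7: def={w} ue={u}
  n8: def={e,i,x} ue={e}
  n9: def={c} ue={c,x}

Liveness:
  n0: in=∅ out={x}
  n1: in={x} out={e,x}
  n2: in={e,x} out={c,e,x}
  n3: in={c,e} out={c,e}
  n4: in={c,e,x} out={c,e,x}
  n5: in={c,e} out={c,e,u,x}
  n6: in={c,e,u,x} out={c,e,u,x}
  n7: in={c,e,u,x} out={c,e,x}
  n8: in={e} out=∅
  n9: in={c,x} out=∅

live-out(n1) = ["e", "x"]

Answer: ["e", "x"]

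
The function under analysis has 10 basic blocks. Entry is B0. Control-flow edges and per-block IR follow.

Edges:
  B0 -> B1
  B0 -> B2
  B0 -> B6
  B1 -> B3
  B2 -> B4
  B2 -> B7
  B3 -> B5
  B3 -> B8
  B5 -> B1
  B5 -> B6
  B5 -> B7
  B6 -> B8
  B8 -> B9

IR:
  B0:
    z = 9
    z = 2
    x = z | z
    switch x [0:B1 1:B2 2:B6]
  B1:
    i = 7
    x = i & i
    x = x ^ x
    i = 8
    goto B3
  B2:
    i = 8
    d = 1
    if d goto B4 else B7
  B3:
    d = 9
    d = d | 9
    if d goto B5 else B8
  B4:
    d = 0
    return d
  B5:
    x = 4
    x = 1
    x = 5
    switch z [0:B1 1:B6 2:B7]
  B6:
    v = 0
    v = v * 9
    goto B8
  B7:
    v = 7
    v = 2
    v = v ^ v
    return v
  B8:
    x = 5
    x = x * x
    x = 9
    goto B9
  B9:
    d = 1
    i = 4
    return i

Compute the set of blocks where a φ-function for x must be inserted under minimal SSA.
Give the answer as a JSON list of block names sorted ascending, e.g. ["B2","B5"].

idom tree: B1←B0 B2←B0 B3←B1 B4←B2 B5←B3 B6←B0 B7←B0 B8←B0 B9←B8
Join-block Dom:
  B1: preds {B0,B5}: {B0} ∩ {B0,B1,B3,B5} = {B0}; idom=B0
  B6: preds {B0,B5}: {B0} ∩ {B0,B1,B3,B5} = {B0}; idom=B0
  B7: preds {B2,B5}: {B0,B2} ∩ {B0,B1,B3,B5} = {B0}; idom=B0
  B8: preds {B3,B6}: {B0,B1,B3} ∩ {B0,B6} = {B0}; idom=B0

DF derivation:
  join B1 pred B0: · stop@B0
  join B1 pred B5: B5→B3→B1 stop@B0
  join B6 pred B0: · stop@B0
  join B6 pred B5: B5→B3→B1 stop@B0
  join B7 pred B2: B2 stop@B0
  join B7 pred B5: B5→B3→B1 stop@B0
  join B8 pred B3: B3→B1 stop@B0
  join B8 pred B6: B6 stop@B0
  DF(B0)=∅
  DF(B1)={B1,B6,B7,B8}
  DF(B2)={B7}
  DF(B3)={B1,B6,B7,B8}
  DF(B4)=∅
  DF(B5)={B1,B6,B7}
  DF(B6)={B8}
  DF(B7)=∅
  DF(B8)=∅
  DF(B9)=∅

φ for x: defs {B0,B1,B5,B8}
  DF⁺ = {B1,B6,B7,B8}

Answer: ["B1", "B6", "B7", "B8"]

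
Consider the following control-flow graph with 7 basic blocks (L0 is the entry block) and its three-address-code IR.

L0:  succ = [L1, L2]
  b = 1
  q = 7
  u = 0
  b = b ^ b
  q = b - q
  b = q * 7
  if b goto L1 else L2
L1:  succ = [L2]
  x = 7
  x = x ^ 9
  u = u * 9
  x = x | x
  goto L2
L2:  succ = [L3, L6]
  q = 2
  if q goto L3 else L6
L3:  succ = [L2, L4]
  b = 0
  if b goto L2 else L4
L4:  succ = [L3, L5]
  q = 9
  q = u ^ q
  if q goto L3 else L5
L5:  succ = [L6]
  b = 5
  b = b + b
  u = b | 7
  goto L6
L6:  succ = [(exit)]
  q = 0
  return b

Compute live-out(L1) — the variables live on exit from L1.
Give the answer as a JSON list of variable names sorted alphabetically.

Block summaries:
  L0: {b,q,u} / ∅
  L1: {u,x} / {u}
  L2: {q} / ∅
  L3: {b} / ∅
  L4: {q} / {u}
  L5: {b,u} / ∅
  L6: {q} / {b}

Liveness:
  live L0: ∅→{b,u}
  live L1: {b,u}→{b,u}
  live L2: {b,u}→{b,u}
  live L3: {u}→{b,u}
  live L4: {u}→{u}
  live L5: ∅→{b}
  live L6: {b}→∅

live-out(L1) = ["b", "u"]

Answer: ["b", "u"]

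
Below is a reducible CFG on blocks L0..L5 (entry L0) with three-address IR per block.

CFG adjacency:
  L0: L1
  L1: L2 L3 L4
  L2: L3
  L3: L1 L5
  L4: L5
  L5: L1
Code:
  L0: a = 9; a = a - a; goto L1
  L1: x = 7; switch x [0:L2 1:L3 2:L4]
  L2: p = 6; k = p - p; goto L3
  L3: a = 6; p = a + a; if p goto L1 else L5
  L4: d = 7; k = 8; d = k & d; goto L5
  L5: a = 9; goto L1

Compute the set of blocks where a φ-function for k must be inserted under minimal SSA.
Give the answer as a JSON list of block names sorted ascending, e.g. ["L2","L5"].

Answer: ["L1", "L3", "L5"]

Derivation:
idom tree: L1←L0 L2←L1 L3←L1 L4←L1 L5←L1
Dom∩ at merges:
  L1: preds {L0,L3,L5}: {L0} ∩ {L0,L1,L3} ∩ {L0,L1,L5} = {L0}; idom=L0
  L3: preds {L1,L2}: {L0,L1} ∩ {L0,L1,L2} = {L0,L1}; idom=L1
  L5: preds {L3,L4}: {L0,L1,L3} ∩ {L0,L1,L4} = {L0,L1}; idom=L1

DF derivation:
  L1←L0: walk · to L0
  L1←L3: walk L3→L1 to L0
  L1←L5: walk L5→L1 to L0
  L3←L1: walk · to L1
  L3←L2: walk L2 to L1
  L5←L3: walk L3 to L1
  L5←L4: walk L4 to L1
  L0: DF=∅
  L1: DF={L1}
  L2: DF={L3}
  L3: DF={L1,L5}
  L4: DF={L5}
  L5: DF={L1}

φ for k: defs {L2,L4}
  DF⁺ = {L1,L3,L5}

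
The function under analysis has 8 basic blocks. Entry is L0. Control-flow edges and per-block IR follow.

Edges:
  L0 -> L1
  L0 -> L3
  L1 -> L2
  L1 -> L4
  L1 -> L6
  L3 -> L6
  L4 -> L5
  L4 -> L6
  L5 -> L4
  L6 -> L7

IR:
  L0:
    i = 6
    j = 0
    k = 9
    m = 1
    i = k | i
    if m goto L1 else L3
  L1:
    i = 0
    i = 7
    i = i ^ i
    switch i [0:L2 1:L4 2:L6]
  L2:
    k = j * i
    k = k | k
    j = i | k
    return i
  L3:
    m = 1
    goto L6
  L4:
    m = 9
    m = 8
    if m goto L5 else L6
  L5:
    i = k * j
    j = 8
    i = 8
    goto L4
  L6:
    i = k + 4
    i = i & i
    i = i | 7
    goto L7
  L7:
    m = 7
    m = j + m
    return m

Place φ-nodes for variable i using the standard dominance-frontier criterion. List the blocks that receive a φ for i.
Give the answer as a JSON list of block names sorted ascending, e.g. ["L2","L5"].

idom tree: L1←L0 L2←L1 L3←L0 L4←L1 L5←L4 L6←L0 L7←L6
Join-block Dom:
  L4: preds {L1,L5}: {L0,L1} ∩ {L0,L1,L4,L5} = {L0,L1}; idom=L1
  L6: preds {L1,L3,L4}: {L0,L1} ∩ {L0,L3} ∩ {L0,L1,L4} = {L0}; idom=L0

DF derivation:
  L4←L1: walk · to L1
  L4←L5: walk L5→L4 to L1
  L6←L1: walk L1 to L0
  L6←L3: walk L3 to L0
  L6←L4: walk L4→L1 to L0
  L0 → ∅
  L1 → {L6}
  L2 → ∅
  L3 → {L6}
  L4 → {L4,L6}
  L5 → {L4}
  L6 → ∅
  L7 → ∅

φ for i: defs {L0,L1,L5,L6}
  DF⁺ = {L4,L6}

Answer: ["L4", "L6"]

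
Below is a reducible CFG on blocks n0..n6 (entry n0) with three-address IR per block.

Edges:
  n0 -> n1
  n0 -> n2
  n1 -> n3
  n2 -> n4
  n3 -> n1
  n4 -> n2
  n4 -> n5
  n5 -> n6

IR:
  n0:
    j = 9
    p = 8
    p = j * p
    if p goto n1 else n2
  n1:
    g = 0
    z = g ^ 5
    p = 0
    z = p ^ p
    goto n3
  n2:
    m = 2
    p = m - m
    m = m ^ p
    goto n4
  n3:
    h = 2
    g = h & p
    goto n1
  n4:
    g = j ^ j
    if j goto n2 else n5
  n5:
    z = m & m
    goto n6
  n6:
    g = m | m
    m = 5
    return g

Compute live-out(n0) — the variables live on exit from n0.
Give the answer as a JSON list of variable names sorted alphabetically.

Answer: ["j"]

Analysis:
Per-block:
  n0: def={j,p} ue=∅
  n1: def={g,p,z} ue=∅
  n2: def={m,p} ue=∅
  n3: def={g,h} ue={p}
  n4: def={g} ue={j}
  n5: def={z} ue={m}
  n6: def={g,m} ue={m}

Liveness:
  n0 li=∅ lo={j}
  n1 li=∅ lo={p}
  n2 li={j} lo={j,m}
  n3 li={p} lo=∅
  n4 li={j,m} lo={j,m}
  n5 li={m} lo={m}
  n6 li={m} lo=∅

live-out(n0) = ["j"]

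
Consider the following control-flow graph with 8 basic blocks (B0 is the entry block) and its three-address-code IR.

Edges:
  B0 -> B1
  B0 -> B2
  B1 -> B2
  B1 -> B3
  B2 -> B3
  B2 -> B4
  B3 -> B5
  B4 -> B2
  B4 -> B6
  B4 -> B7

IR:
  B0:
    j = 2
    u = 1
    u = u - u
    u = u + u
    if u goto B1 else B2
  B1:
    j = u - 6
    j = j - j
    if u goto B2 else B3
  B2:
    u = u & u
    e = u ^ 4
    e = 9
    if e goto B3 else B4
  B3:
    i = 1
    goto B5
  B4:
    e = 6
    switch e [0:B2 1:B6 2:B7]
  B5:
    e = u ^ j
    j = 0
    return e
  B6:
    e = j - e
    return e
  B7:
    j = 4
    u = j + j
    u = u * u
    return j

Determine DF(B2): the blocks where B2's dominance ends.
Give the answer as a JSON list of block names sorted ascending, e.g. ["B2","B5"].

Answer: ["B2", "B3"]

Working:
idom tree: B1←B0 B2←B0 B3←B0 B4←B2 B5←B3 B6←B4 B7←B4
Dom∩ at merges:
  B2: preds {B0,B1,B4}: {B0} ∩ {B0,B1} ∩ {B0,B2,B4} = {B0}; idom=B0
  B3: preds {B1,B2}: {B0,B1} ∩ {B0,B2} = {B0}; idom=B0

Frontier:
  B2←B0: walk · to B0
  B2←B1: walk B1 to B0
  B2←B4: walk B4→B2 to B0
  B3←B1: walk B1 to B0
  B3←B2: walk B2 to B0
  DF(B0)=∅
  DF(B1)={B2,B3}
  DF(B2)={B2,B3}
  DF(B3)=∅
  DF(B4)={B2}
  DF(B5)=∅
  DF(B6)=∅
  DF(B7)=∅

DF(B2) = ["B2", "B3"]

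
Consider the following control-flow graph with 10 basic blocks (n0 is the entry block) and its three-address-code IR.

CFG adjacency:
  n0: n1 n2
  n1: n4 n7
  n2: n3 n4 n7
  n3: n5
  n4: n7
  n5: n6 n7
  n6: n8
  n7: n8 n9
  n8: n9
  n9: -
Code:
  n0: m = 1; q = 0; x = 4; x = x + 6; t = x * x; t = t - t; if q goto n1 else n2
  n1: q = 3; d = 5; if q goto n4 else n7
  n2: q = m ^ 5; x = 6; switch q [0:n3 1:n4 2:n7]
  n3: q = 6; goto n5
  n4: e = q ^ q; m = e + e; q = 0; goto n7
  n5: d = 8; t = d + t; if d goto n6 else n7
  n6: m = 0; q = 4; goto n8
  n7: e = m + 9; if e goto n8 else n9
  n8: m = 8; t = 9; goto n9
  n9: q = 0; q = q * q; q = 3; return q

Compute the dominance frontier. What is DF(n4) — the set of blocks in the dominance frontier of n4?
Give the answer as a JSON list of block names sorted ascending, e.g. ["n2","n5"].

Answer: ["n7"]

Derivation:
idom tree: n1←n0 n2←n0 n3←n2 n4←n0 n5←n3 n6←n5 n7←n0 n8←n0 n9←n0
Dom at joins:
  n4: preds {n1,n2}: {n0,n1} ∩ {n0,n2} = {n0}; idom=n0
  n7: preds {n1,n2,n4,n5}: {n0,n1} ∩ {n0,n2} ∩ {n0,n4} ∩ {n0,n2,n3,n5} = {n0}; idom=n0
  n8: preds {n6,n7}: {n0,n2,n3,n5,n6} ∩ {n0,n7} = {n0}; idom=n0
  n9: preds {n7,n8}: {n0,n7} ∩ {n0,n8} = {n0}; idom=n0

DF walk-up:
  join n4 pred n1: n1 stop@n0
  join n4 pred n2: n2 stop@n0
  join n7 pred n1: n1 stop@n0
  join n7 pred n2: n2 stop@n0
  join n7 pred n4: n4 stop@n0
  join n7 pred n5: n5→n3→n2 stop@n0
  join n8 pred n6: n6→n5→n3→n2 stop@n0
  join n8 pred n7: n7 stop@n0
  join n9 pred n7: n7 stop@n0
  join n9 pred n8: n8 stop@n0
  DF(n0)=∅
  DF(n1)={n4,n7}
  DF(n2)={n4,n7,n8}
  DF(n3)={n7,n8}
  DF(n4)={n7}
  DF(n5)={n7,n8}
  DF(n6)={n8}
  DF(n7)={n8,n9}
  DF(n8)={n9}
  DF(n9)=∅

DF(n4) = ["n7"]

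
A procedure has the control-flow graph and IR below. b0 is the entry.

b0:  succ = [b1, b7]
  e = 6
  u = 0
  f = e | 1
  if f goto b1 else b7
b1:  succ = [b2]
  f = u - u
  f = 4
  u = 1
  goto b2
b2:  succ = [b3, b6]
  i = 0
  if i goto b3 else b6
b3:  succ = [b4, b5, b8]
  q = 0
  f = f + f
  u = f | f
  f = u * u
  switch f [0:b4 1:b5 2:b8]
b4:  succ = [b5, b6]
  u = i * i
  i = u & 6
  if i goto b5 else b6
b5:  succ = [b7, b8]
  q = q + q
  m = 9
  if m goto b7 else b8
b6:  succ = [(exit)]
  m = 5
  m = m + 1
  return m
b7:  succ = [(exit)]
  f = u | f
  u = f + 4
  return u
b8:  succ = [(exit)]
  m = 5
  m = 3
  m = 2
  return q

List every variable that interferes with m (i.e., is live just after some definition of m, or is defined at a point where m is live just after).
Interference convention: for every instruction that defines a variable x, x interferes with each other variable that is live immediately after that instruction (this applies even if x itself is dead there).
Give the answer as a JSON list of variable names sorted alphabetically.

Answer: ["f", "q", "u"]

Derivation:
Block summaries:
  b0 def {e,f,u} use ∅
  b1 def {f,u} use {u}
  b2 def {i} use ∅
  b3 def {f,q,u} use {f}
  b4 def {i,u} use {i}
  b5 def {m,q} use {q}
  b6 def {m} use ∅
  b7 def {f,u} use {f,u}
  b8 def {m} use {q}

Backward fixpoint:
  b0 li=∅ lo={f,u}
  b1 li={u} lo={f}
  b2 li={f} lo={f,i}
  b3 li={f,i} lo={f,i,q,u}
  b4 li={f,i,q} lo={f,q,u}
  b5 li={f,q,u} lo={f,q,u}
  b6 li=∅ lo=∅
  b7 li={f,u} lo=∅
  b8 li={q} lo=∅

Conflict graph:
  e: {u}
  f: {i,m,q,u}
  i: {f,q,u}
  m: {f,q,u}
  q: {f,i,m,u}
  u: {e,f,i,m,q}

N(m) = ["f", "q", "u"]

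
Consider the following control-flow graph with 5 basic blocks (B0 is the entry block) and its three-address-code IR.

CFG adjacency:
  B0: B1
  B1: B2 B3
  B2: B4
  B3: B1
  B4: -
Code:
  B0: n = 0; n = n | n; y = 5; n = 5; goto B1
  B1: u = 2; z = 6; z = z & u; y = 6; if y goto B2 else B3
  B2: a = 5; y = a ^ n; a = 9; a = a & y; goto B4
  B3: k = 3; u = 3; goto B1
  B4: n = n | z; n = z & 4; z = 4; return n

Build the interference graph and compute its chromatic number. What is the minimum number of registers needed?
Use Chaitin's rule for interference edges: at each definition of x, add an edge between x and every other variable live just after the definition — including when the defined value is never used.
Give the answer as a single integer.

Block summaries:
  B0 def {n,y} use ∅
  B1 def {u,y,z} use ∅
  B2 def {a,y} use {n}
  B3 def {k,u} use ∅
  B4 def {n,z} use {n,z}

Live sets:
  live B0: ∅→{n}
  live B1: {n}→{n,z}
  live B2: {n,z}→{n,z}
  live B3: {n}→{n}
  live B4: {n,z}→∅

Interfere edges:
  a: {n,y,z}
  k: {n}
  n: {a,k,u,y,z}
  u: {n,z}
  y: {a,n,z}
  z: {a,n,u,y}

Chromatic number:
  {a,n,y,z} pairwise interfere (4-clique) ⇒ χ ≥ 4
  4-colouring: r0={n}  r1={k,z}  r2={a,u}  r3={y}
  χ = 4

Answer: 4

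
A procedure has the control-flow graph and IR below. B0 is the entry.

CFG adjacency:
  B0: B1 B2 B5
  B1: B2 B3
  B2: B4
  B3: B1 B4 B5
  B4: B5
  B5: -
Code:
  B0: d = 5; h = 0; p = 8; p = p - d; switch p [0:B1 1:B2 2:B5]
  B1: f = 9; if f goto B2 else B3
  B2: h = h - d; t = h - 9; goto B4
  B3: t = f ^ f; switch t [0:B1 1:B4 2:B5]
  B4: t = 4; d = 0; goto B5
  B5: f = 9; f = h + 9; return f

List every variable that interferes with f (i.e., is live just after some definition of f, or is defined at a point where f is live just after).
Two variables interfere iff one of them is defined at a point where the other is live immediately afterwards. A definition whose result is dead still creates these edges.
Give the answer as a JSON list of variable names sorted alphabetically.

Answer: ["d", "h"]

Working:
Block summaries:
  B0: def={d,h,p} ue=∅
  B1: def={f} ue=∅
  B2: def={h,t} ue={d,h}
  B3: def={t} ue={f}
  B4: def={d,t} ue=∅
  B5: def={f} ue={h}

Backward fixpoint:
  B0 li=∅ lo={d,h}
  B1 li={d,h} lo={d,f,h}
  B2 li={d,h} lo={h}
  B3 li={d,f,h} lo={d,h}
  B4 li={h} lo={h}
  B5 li={h} lo=∅

Conflict graph:
  d: {f,h,p,t}
  f: {d,h}
  h: {d,f,p,t}
  p: {d,h}
  t: {d,h}

N(f) = ["d", "h"]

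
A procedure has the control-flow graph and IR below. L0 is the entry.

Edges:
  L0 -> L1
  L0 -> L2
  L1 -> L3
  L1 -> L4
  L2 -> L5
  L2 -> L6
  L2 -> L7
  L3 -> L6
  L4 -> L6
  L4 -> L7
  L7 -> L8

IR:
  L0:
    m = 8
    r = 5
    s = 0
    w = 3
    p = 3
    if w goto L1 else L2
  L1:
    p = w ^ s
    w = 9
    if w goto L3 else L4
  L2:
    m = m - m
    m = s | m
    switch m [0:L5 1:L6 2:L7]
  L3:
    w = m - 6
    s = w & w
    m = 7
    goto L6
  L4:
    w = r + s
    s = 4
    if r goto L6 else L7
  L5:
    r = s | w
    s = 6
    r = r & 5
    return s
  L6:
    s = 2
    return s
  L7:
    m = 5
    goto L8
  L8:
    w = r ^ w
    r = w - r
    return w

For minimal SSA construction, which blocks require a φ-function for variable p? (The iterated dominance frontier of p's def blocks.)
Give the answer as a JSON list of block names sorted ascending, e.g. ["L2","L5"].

Answer: ["L6", "L7"]

Derivation:
idom tree: L1←L0 L2←L0 L3←L1 L4←L1 L5←L2 L6←L0 L7←L0 L8←L7
Join-block Dom:
  L6: preds {L2,L3,L4}: {L0,L2} ∩ {L0,L1,L3} ∩ {L0,L1,L4} = {L0}; idom=L0
  L7: preds {L2,L4}: {L0,L2} ∩ {L0,L1,L4} = {L0}; idom=L0

DF walk-up:
  L6←L2: walk L2 to L0
  L6←L3: walk L3→L1 to L0
  L6←L4: walk L4→L1 to L0
  L7←L2: walk L2 to L0
  L7←L4: walk L4→L1 to L0
  L0: DF=∅
  L1: DF={L6,L7}
  L2: DF={L6,L7}
  L3: DF={L6}
  L4: DF={L6,L7}
  L5: DF=∅
  L6: DF=∅
  L7: DF=∅
  L8: DF=∅

φ for p: defs {L0,L1}
  DF⁺ = {L6,L7}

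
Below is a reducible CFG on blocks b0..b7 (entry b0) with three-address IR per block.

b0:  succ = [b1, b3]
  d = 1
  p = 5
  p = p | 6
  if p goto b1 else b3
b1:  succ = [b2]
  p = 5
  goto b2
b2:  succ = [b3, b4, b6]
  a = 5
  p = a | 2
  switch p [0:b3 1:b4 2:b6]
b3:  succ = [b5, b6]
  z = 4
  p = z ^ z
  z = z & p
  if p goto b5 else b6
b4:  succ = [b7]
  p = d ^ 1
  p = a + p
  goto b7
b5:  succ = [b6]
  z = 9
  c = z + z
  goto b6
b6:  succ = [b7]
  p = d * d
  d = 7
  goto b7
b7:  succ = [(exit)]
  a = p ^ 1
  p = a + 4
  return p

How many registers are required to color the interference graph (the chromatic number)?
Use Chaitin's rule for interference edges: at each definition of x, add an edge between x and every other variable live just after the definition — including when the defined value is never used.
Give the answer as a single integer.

Answer: 3

Derivation:
def/use:
  b0: {d,p} / ∅
  b1: {p} / ∅
  b2: {a,p} / ∅
  b3: {p,z} / ∅
  b4: {p} / {a,d}
  b5: {c,z} / ∅
  b6: {d,p} / {d}
  b7: {a,p} / {p}

Liveness:
  live b0: ∅→{d}
  live b1: {d}→{d}
  live b2: {d}→{a,d}
  live b3: {d}→{d}
  live b4: {a,d}→{p}
  live b5: {d}→{d}
  live b6: {d}→{p}
  live b7: {p}→∅

Conflict graph:
  a: {d,p}
  c: {d}
  d: {a,c,p,z}
  p: {a,d,z}
  z: {d,p}

Registers:
  {a,d,p} pairwise interfere (3-clique) ⇒ χ ≥ 3
  assign a→c2 c→c1 d→c0 p→c1 z→c2 — no edge inside a register ⇒ χ ≤ 3
  χ = 3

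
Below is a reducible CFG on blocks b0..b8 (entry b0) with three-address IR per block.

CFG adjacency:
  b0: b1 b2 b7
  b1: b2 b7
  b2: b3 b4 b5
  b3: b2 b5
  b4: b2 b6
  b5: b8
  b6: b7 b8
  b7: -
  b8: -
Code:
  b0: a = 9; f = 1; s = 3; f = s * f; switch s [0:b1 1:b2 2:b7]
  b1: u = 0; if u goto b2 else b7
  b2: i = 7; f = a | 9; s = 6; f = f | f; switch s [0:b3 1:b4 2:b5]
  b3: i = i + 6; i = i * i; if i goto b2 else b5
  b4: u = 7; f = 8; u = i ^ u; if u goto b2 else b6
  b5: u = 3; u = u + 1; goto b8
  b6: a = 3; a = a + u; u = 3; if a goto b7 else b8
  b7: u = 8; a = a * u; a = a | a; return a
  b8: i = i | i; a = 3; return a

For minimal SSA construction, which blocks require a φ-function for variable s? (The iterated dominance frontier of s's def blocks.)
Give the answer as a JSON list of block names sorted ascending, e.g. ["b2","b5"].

idom tree: b1←b0 b2←b0 b3←b2 b4←b2 b5←b2 b6←b4 b7←b0 b8←b2
Join-block Dom:
  b2: preds {b0,b1,b3,b4}: {b0} ∩ {b0,b1} ∩ {b0,b2,b3} ∩ {b0,b2,b4} = {b0}; idom=b0
  b5: preds {b2,b3}: {b0,b2} ∩ {b0,b2,b3} = {b0,b2}; idom=b2
  b7: preds {b0,b1,b6}: {b0} ∩ {b0,b1} ∩ {b0,b2,b4,b6} = {b0}; idom=b0
  b8: preds {b5,b6}: {b0,b2,b5} ∩ {b0,b2,b4,b6} = {b0,b2}; idom=b2

Frontier:
  b2←b0: walk · to b0
  b2←b1: walk b1 to b0
  b2←b3: walk b3→b2 to b0
  b2←b4: walk b4→b2 to b0
  b5←b2: walk · to b2
  b5←b3: walk b3 to b2
  b7←b0: walk · to b0
  b7←b1: walk b1 to b0
  b7←b6: walk b6→b4→b2 to b0
  b8←b5: walk b5 to b2
  b8←b6: walk b6→b4 to b2
  b0: DF=∅
  b1: DF={b2,b7}
  b2: DF={b2,b7}
  b3: DF={b2,b5}
  b4: DF={b2,b7,b8}
  b5: DF={b8}
  b6: DF={b7,b8}
  b7: DF=∅
  b8: DF=∅

φ for s: defs {b0,b2}
  DF⁺ = {b2,b7}

Answer: ["b2", "b7"]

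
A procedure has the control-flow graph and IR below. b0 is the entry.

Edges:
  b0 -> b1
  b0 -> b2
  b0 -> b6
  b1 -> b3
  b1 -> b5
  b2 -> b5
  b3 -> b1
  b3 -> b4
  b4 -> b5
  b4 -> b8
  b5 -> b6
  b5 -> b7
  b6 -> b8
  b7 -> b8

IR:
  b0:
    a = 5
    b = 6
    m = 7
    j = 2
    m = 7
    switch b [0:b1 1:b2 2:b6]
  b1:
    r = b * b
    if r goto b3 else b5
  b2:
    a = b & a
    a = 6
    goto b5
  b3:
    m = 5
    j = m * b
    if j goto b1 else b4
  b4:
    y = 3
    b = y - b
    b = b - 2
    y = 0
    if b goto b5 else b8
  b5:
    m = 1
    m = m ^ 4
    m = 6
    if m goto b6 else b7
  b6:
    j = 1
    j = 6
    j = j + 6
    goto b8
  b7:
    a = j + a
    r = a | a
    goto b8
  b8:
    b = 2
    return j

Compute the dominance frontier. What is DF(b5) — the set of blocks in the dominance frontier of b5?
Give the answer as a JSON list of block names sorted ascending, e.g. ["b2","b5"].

idom tree: b1←b0 b2←b0 b3←b1 b4←b3 b5←b0 b6←b0 b7←b5 b8←b0
Dom∩ at merges:
  b1: preds {b0,b3}: {b0} ∩ {b0,b1,b3} = {b0}; idom=b0
  b5: preds {b1,b2,b4}: {b0,b1} ∩ {b0,b2} ∩ {b0,b1,b3,b4} = {b0}; idom=b0
  b6: preds {b0,b5}: {b0} ∩ {b0,b5} = {b0}; idom=b0
  b8: preds {b4,b6,b7}: {b0,b1,b3,b4} ∩ {b0,b6} ∩ {b0,b5,b7} = {b0}; idom=b0

Frontier:
  b1←b0: walk · to b0
  b1←b3: walk b3→b1 to b0
  b5←b1: walk b1 to b0
  b5←b2: walk b2 to b0
  b5←b4: walk b4→b3→b1 to b0
  b6←b0: walk · to b0
  b6←b5: walk b5 to b0
  b8←b4: walk b4→b3→b1 to b0
  b8←b6: walk b6 to b0
  b8←b7: walk b7→b5 to b0
  b0 → ∅
  b1 → {b1,b5,b8}
  b2 → {b5}
  b3 → {b1,b5,b8}
  b4 → {b5,b8}
  b5 → {b6,b8}
  b6 → {b8}
  b7 → {b8}
  b8 → ∅

DF(b5) = ["b6", "b8"]

Answer: ["b6", "b8"]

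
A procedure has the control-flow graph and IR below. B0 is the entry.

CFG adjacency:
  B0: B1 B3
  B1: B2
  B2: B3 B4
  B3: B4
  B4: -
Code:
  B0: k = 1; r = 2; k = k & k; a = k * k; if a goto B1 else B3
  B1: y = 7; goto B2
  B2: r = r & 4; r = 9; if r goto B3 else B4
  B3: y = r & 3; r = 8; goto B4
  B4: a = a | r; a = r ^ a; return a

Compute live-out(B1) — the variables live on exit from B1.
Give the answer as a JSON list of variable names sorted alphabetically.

def/use:
  B0 def {a,k,r} use ∅
  B1 def {y} use ∅
  B2 def {r} use {r}
  B3 def {r,y} use {r}
  B4 def {a} use {a,r}

Live sets:
  B0 li=∅ lo={a,r}
  B1 li={a,r} lo={a,r}
  B2 li={a,r} lo={a,r}
  B3 li={a,r} lo={a,r}
  B4 li={a,r} lo=∅

live-out(B1) = ["a", "r"]

Answer: ["a", "r"]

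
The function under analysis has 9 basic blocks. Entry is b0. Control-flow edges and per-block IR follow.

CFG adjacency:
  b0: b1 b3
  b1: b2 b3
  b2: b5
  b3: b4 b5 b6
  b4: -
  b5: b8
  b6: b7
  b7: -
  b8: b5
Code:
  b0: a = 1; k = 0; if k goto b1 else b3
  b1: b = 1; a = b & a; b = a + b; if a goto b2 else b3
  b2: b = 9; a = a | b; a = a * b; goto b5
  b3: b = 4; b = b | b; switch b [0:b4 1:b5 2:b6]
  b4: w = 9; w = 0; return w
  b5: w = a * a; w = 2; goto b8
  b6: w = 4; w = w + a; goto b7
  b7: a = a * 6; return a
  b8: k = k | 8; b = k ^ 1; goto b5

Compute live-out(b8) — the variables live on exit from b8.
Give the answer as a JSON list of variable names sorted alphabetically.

def/use:
  b0 def {a,k} use ∅
  b1 def {a,b} use {a}
  b2 def {a,b} use {a}
  b3 def {b} use ∅
  b4 def {w} use ∅
  b5 def {w} use {a}
  b6 def {w} use {a}
  b7 def {a} use {a}
  b8 def {b,k} use {k}

Liveness:
  b0 li=∅ lo={a,k}
  b1 li={a,k} lo={a,k}
  b2 li={a,k} lo={a,k}
  b3 li={a,k} lo={a,k}
  b4 li=∅ lo=∅
  b5 li={a,k} lo={a,k}
  b6 li={a} lo={a}
  b7 li={a} lo=∅
  b8 li={a,k} lo={a,k}

live-out(b8) = ["a", "k"]

Answer: ["a", "k"]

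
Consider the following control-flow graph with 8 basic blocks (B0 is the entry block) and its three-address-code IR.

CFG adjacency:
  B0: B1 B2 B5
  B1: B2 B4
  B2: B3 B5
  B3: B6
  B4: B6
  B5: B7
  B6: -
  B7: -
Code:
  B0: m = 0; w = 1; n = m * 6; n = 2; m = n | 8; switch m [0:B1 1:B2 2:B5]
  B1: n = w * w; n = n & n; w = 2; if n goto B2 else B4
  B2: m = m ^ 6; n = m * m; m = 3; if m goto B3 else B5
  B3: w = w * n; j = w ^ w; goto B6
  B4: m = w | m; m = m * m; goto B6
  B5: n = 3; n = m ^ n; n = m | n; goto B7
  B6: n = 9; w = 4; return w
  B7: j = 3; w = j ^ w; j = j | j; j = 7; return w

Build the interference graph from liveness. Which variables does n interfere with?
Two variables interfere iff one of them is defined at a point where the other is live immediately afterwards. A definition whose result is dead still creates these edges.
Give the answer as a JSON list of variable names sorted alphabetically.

Per-block:
  B0: {m,n,w} / ∅
  B1: {n,w} / {w}
  B2: {m,n} / {m}
  B3: {j,w} / {n,w}
  B4: {m} / {m,w}
  B5: {n} / {m}
  B6: {n,w} / ∅
  B7: {j,w} / {w}

Live sets:
  B0 li=∅ lo={m,w}
  B1 li={m,w} lo={m,w}
  B2 li={m,w} lo={m,n,w}
  B3 li={n,w} lo=∅
  B4 li={m,w} lo=∅
  B5 li={m,w} lo={w}
  B6 li=∅ lo=∅
  B7 li={w} lo=∅

Interfere edges:
  j: {w}
  m: {n,w}
  n: {m,w}
  w: {j,m,n}

N(n) = ["m", "w"]

Answer: ["m", "w"]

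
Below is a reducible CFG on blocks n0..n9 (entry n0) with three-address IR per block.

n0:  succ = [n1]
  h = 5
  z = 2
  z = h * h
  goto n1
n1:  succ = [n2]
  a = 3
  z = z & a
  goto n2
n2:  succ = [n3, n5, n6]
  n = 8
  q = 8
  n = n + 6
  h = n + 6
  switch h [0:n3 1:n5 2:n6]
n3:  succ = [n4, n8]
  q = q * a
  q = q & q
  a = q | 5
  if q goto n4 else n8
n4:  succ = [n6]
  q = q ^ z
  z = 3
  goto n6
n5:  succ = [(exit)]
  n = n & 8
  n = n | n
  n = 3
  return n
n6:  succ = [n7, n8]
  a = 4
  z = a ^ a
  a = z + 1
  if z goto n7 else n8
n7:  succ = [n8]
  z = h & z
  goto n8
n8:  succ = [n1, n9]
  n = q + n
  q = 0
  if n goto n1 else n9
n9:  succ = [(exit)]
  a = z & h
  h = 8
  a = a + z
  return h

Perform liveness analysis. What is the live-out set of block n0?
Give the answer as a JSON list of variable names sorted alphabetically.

Per-block:
  n0: def={h,z} ue=∅
  n1: def={a,z} ue={z}
  n2: def={h,n,q} ue=∅
  n3: def={a,q} ue={a,q}
  n4: def={q,z} ue={q,z}
  n5: def={n} ue={n}
  n6: def={a,z} ue=∅
  n7: def={z} ue={h,z}
  n8: def={n,q} ue={n,q}
  n9: def={a,h} ue={h,z}

Liveness:
  n0 li=∅ lo={z}
  n1 li={z} lo={a,z}
  n2 li={a,z} lo={a,h,n,q,z}
  n3 li={a,h,n,q,z} lo={h,n,q,z}
  n4 li={h,n,q,z} lo={h,n,q}
  n5 li={n} lo=∅
  n6 li={h,n,q} lo={h,n,q,z}
  n7 li={h,n,q,z} lo={h,n,q,z}
  n8 li={h,n,q,z} lo={h,z}
  n9 li={h,z} lo=∅

live-out(n0) = ["z"]

Answer: ["z"]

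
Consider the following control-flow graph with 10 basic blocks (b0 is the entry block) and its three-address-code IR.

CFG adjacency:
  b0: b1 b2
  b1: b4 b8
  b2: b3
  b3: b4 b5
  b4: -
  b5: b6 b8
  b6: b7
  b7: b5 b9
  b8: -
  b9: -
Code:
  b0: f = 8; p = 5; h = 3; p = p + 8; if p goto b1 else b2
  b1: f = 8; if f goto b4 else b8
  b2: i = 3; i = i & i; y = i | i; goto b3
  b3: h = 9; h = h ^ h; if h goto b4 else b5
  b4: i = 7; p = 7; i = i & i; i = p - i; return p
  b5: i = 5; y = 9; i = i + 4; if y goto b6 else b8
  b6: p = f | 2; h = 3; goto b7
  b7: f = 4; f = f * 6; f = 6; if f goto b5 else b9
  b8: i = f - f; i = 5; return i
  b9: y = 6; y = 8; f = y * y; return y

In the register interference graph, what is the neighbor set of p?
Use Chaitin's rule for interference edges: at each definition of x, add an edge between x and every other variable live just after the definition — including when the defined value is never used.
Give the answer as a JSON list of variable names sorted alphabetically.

Per-block:
  b0 def {f,h,p} use ∅
  b1 def {f} use ∅
  b2 def {i,y} use ∅
  b3 def {h} use ∅
  b4 def {i,p} use ∅
  b5 def {i,y} use ∅
  b6 def {h,p} use {f}
  b7 def {f} use ∅
  b8 def {i} use {f}
  b9 def {f,y} use ∅

Live sets:
  b0 li=∅ lo={f}
  b1 li=∅ lo={f}
  b2 li={f} lo={f}
  b3 li={f} lo={f}
  b4 li=∅ lo=∅
  b5 li={f} lo={f}
  b6 li={f} lo=∅
  b7 li=∅ lo={f}
  b8 li={f} lo=∅
  b9 li=∅ lo=∅

Conflict graph:
  f — {h,i,p,y}
  h — {f,p}
  i — {f,p,y}
  p — {f,h,i}
  y — {f,i}

N(p) = ["f", "h", "i"]

Answer: ["f", "h", "i"]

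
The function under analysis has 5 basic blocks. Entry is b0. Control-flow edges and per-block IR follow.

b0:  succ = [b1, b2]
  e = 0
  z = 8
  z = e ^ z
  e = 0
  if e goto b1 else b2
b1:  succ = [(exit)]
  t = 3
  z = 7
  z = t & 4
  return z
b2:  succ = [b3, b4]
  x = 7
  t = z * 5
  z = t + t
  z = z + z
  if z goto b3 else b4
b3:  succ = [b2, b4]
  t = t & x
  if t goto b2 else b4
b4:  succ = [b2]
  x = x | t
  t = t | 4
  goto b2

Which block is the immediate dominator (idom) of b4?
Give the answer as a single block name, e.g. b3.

idom tree: b1←b0 b2←b0 b3←b2 b4←b2
Dom at joins:
  b2: preds {b0,b3,b4}: {b0} ∩ {b0,b2,b3} ∩ {b0,b2,b4} = {b0}; idom=b0
  b4: preds {b2,b3}: {b0,b2} ∩ {b0,b2,b3} = {b0,b2}; idom=b2

idom(b4) = b2

Answer: b2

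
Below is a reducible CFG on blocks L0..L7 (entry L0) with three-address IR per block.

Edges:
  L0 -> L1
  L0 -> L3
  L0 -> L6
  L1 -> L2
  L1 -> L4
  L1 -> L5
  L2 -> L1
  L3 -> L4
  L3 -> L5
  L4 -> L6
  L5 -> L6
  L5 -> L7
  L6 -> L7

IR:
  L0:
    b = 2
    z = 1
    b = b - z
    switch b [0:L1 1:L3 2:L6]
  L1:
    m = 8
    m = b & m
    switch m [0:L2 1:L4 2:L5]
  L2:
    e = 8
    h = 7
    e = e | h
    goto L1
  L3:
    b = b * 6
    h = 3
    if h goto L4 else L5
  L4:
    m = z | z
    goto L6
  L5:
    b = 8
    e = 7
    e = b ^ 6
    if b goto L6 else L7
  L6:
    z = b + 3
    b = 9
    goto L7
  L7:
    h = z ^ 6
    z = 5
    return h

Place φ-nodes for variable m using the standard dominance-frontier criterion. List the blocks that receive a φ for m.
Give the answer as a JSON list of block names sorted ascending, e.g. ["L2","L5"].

Answer: ["L1", "L4", "L5", "L6", "L7"]

Derivation:
idom tree: L1←L0 L2←L1 L3←L0 L4←L0 L5←L0 L6←L0 L7←L0
Dom at joins:
  L1: preds {L0,L2}: {L0} ∩ {L0,L1,L2} = {L0}; idom=L0
  L4: preds {L1,L3}: {L0,L1} ∩ {L0,L3} = {L0}; idom=L0
  L5: preds {L1,L3}: {L0,L1} ∩ {L0,L3} = {L0}; idom=L0
  L6: preds {L0,L4,L5}: {L0} ∩ {L0,L4} ∩ {L0,L5} = {L0}; idom=L0
  L7: preds {L5,L6}: {L0,L5} ∩ {L0,L6} = {L0}; idom=L0

DF walk-up:
  L1←L0: walk · to L0
  L1←L2: walk L2→L1 to L0
  L4←L1: walk L1 to L0
  L4←L3: walk L3 to L0
  L5←L1: walk L1 to L0
  L5←L3: walk L3 to L0
  L6←L0: walk · to L0
  L6←L4: walk L4 to L0
  L6←L5: walk L5 to L0
  L7←L5: walk L5 to L0
  L7←L6: walk L6 to L0
  L0 → ∅
  L1 → {L1,L4,L5}
  L2 → {L1}
  L3 → {L4,L5}
  L4 → {L6}
  L5 → {L6,L7}
  L6 → {L7}
  L7 → ∅

φ for m: defs {L1,L4}
  DF⁺ = {L1,L4,L5,L6,L7}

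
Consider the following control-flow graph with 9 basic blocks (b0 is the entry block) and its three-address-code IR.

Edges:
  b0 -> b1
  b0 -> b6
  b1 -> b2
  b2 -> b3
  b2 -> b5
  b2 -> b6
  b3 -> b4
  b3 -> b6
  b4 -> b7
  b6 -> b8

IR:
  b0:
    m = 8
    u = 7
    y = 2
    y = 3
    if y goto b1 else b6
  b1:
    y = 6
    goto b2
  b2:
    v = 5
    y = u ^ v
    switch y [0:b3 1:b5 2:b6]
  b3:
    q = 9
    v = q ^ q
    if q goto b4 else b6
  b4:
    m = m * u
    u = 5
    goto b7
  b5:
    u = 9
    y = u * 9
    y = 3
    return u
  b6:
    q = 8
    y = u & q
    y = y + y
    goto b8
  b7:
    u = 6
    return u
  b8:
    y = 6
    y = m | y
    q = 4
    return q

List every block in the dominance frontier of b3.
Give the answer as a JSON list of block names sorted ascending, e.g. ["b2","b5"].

idom tree: b1←b0 b2←b1 b3←b2 b4←b3 b5←b2 b6←b0 b7←b4 b8←b6
Dom at joins:
  b6: preds {b0,b2,b3}: {b0} ∩ {b0,b1,b2} ∩ {b0,b1,b2,b3} = {b0}; idom=b0

Frontier:
  b6←b0: walk · to b0
  b6←b2: walk b2→b1 to b0
  b6←b3: walk b3→b2→b1 to b0
  b0: DF=∅
  b1: DF={b6}
  b2: DF={b6}
  b3: DF={b6}
  b4: DF=∅
  b5: DF=∅
  b6: DF=∅
  b7: DF=∅
  b8: DF=∅

DF(b3) = ["b6"]

Answer: ["b6"]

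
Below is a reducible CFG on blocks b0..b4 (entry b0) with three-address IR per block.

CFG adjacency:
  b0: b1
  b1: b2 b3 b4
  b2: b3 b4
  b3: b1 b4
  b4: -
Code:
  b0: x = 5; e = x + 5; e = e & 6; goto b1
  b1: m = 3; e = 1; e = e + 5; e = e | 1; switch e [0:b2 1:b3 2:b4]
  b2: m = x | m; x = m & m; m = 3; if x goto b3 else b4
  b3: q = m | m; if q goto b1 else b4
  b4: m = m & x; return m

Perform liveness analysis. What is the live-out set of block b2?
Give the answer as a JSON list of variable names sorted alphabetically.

def/use:
  b0: {e,x} / ∅
  b1: {e,m} / ∅
  b2: {m,x} / {m,x}
  b3: {q} / {m}
  b4: {m} / {m,x}

Liveness:
  live b0: ∅→{x}
  live b1: {x}→{m,x}
  live b2: {m,x}→{m,x}
  live b3: {m,x}→{m,x}
  live b4: {m,x}→∅

live-out(b2) = ["m", "x"]

Answer: ["m", "x"]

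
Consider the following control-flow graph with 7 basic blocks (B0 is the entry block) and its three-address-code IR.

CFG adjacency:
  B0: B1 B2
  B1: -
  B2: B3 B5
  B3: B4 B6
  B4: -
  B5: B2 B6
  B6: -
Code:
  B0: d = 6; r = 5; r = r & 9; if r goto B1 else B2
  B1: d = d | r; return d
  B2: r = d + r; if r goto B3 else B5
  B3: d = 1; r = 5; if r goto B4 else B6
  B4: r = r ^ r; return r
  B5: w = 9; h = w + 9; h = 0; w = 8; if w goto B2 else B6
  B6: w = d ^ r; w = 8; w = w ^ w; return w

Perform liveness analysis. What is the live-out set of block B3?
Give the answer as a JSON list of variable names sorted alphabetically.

def/use:
  B0: {d,r} / ∅
  B1: {d} / {d,r}
  B2: {r} / {d,r}
  B3: {d,r} / ∅
  B4: {r} / {r}
  B5: {h,w} / ∅
  B6: {w} / {d,r}

Liveness:
  live B0: ∅→{d,r}
  live B1: {d,r}→∅
  live B2: {d,r}→{d,r}
  live B3: ∅→{d,r}
  live B4: {r}→∅
  live B5: {d,r}→{d,r}
  live B6: {d,r}→∅

live-out(B3) = ["d", "r"]

Answer: ["d", "r"]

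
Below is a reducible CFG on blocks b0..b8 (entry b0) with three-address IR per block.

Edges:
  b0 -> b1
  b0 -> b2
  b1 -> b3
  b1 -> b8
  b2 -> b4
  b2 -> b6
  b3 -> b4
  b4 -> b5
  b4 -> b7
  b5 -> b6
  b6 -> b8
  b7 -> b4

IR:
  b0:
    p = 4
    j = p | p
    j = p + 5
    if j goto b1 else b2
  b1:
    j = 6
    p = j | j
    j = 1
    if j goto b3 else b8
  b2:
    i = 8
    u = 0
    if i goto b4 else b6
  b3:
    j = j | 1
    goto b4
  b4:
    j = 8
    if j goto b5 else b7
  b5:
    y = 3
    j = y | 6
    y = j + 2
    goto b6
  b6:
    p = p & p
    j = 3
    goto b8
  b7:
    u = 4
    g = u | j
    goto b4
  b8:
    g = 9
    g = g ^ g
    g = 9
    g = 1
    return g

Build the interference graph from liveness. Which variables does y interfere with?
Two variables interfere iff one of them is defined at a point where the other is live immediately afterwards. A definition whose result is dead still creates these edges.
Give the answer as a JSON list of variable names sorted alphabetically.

Answer: ["p"]

Working:
Block summaries:
  b0: def={j,p} ue=∅
  b1: def={j,p} ue=∅
  b2: def={i,u} ue=∅
  b3: def={j} ue={j}
  b4: def={j} ue=∅
  b5: def={j,y} ue=∅
  b6: def={j,p} ue={p}
  b7: def={g,u} ue={j}
  b8: def={g} ue=∅

Liveness:
  b0 li=∅ lo={p}
  b1 li=∅ lo={j,p}
  b2 li={p} lo={p}
  b3 li={j,p} lo={p}
  b4 li={p} lo={j,p}
  b5 li={p} lo={p}
  b6 li={p} lo=∅
  b7 li={j,p} lo={p}
  b8 li=∅ lo=∅

Interfere edges:
  g: {p}
  i: {p,u}
  j: {p,u}
  p: {g,i,j,u,y}
  u: {i,j,p}
  y: {p}

N(y) = ["p"]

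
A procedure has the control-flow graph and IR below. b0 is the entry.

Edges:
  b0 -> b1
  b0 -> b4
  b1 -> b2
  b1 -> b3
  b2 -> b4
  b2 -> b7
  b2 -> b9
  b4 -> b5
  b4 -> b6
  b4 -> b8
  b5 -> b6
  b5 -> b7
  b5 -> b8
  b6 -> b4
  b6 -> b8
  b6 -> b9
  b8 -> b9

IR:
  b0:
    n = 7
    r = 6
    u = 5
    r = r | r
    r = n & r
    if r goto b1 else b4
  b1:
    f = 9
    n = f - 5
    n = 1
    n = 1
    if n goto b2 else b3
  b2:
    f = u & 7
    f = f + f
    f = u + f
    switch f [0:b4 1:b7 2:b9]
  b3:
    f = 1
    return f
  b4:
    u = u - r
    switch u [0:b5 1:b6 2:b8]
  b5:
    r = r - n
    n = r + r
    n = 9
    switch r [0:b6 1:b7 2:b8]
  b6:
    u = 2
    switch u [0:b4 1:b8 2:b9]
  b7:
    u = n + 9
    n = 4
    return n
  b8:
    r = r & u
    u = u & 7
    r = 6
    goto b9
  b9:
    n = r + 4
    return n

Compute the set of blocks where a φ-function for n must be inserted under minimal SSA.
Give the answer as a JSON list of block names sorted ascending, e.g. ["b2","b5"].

Answer: ["b4", "b6", "b7", "b8", "b9"]

Analysis:
idom tree: b1←b0 b2←b1 b3←b1 b4←b0 b5←b4 b6←b4 b7←b0 b8←b4 b9←b0
Dom at joins:
  b4: preds {b0,b2,b6}: {b0} ∩ {b0,b1,b2} ∩ {b0,b4,b6} = {b0}; idom=b0
  b6: preds {b4,b5}: {b0,b4} ∩ {b0,b4,b5} = {b0,b4}; idom=b4
  b7: preds {b2,b5}: {b0,b1,b2} ∩ {b0,b4,b5} = {b0}; idom=b0
  b8: preds {b4,b5,b6}: {b0,b4} ∩ {b0,b4,b5} ∩ {b0,b4,b6} = {b0,b4}; idom=b4
  b9: preds {b2,b6,b8}: {b0,b1,b2} ∩ {b0,b4,b6} ∩ {b0,b4,b8} = {b0}; idom=b0

DF walk-up:
  join b4 pred b0: · stop@b0
  join b4 pred b2: b2→b1 stop@b0
  join b4 pred b6: b6→b4 stop@b0
  join b6 pred b4: · stop@b4
  join b6 pred b5: b5 stop@b4
  join b7 pred b2: b2→b1 stop@b0
  join b7 pred b5: b5→b4 stop@b0
  join b8 pred b4: · stop@b4
  join b8 pred b5: b5 stop@b4
  join b8 pred b6: b6 stop@b4
  join b9 pred b2: b2→b1 stop@b0
  join b9 pred b6: b6→b4 stop@b0
  join b9 pred b8: b8→b4 stop@b0
  DF(b0)=∅
  DF(b1)={b4,b7,b9}
  DF(b2)={b4,b7,b9}
  DF(b3)=∅
  DF(b4)={b4,b7,b9}
  DF(b5)={b6,b7,b8}
  DF(b6)={b4,b8,b9}
  DF(b7)=∅
  DF(b8)={b9}
  DF(b9)=∅

φ for n: defs {b0,b1,b5,b7,b9}
  DF⁺ = {b4,b6,b7,b8,b9}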